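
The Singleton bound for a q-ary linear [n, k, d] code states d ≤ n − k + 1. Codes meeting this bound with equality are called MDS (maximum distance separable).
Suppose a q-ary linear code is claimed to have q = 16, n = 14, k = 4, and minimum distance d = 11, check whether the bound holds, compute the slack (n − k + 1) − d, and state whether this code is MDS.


Singleton RHS = n − k + 1 = 11, slack = 0, bound satisfied, MDS.

Singleton bound: d ≤ n − k + 1.
Here n = 14, k = 4, so n − k + 1 = 11.
Given d = 11, check d ≤ 11: YES.
Slack = (n − k + 1) − d = 0.
The code is MDS (slack = 0).
Description: the claimed parameters are [14, 4, 11]_16; such a code would be MDS (meets Singleton bound).


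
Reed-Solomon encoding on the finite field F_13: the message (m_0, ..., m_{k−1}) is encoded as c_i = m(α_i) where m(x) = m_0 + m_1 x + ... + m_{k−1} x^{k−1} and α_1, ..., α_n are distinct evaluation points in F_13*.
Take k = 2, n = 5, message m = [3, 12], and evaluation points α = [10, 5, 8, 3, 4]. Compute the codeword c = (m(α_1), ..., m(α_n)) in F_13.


c = [6, 11, 8, 0, 12]

Message polynomial: m(x) = 3 + 12·x (mod 13).
For each evaluation point α_i, compute m(α_i) mod 13:
  α_1 = 10: Horner steps 12 → 6, so m(10) = 6.
  α_2 = 5: Horner steps 12 → 11, so m(5) = 11.
  α_3 = 8: Horner steps 12 → 8, so m(8) = 8.
  α_4 = 3: Horner steps 12 → 0, so m(3) = 0.
  α_5 = 4: Horner steps 12 → 12, so m(4) = 12.
Codeword c = [6, 11, 8, 0, 12] ∈ F_13^5.


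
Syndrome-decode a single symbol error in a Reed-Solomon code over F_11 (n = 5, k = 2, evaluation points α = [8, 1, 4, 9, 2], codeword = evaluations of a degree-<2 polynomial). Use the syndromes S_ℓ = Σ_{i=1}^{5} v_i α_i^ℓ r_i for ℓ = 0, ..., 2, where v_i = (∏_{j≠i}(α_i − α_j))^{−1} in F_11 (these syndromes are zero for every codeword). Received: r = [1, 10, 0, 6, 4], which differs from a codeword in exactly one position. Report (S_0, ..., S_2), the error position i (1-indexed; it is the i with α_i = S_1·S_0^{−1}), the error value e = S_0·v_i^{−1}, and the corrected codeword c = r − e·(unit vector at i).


S = (3, 1, 4), error at position 3, error magnitude e = 8, c = [1, 10, 3, 6, 4].

Step 1: column multipliers v_i = (∏_{j≠i}(α_i − α_j))^{−1} mod 11.
  i = 1 (α = 8): (8−1)(8−4)(8−9)(8−2) = 7·4·(−1)·6 = −168 ≡ 8, so v_1 = 8^{−1} = 7 (mod 11).
  i = 2 (α = 1): (1−8)(1−4)(1−9)(1−2) = (−7)·(−3)·(−8)·(−1) = 168 ≡ 3, so v_2 = 3^{−1} = 4 (mod 11).
  i = 3 (α = 4): (4−8)(4−1)(4−9)(4−2) = (−4)·3·(−5)·2 = 120 ≡ 10, so v_3 = 10^{−1} = 10 (mod 11).
  i = 4 (α = 9): (9−8)(9−1)(9−4)(9−2) = 1·8·5·7 = 280 ≡ 5, so v_4 = 5^{−1} = 9 (mod 11).
  i = 5 (α = 2): (2−8)(2−1)(2−4)(2−9) = (−6)·1·(−2)·(−7) = −84 ≡ 4, so v_5 = 4^{−1} = 3 (mod 11).
  v = [7, 4, 10, 9, 3].
Step 2: syndromes of r = [1, 10, 0, 6, 4] (all sums mod 11).
  S_0 = Σ v_i r_i = 7·1 + 4·10 + 10·0 + 9·6 + 3·4 = 113 ≡ 3.
  S_1 = Σ v_i α_i r_i = 7·8·1 + 4·1·10 + 10·4·0 + 9·9·6 + 3·2·4 = 606 ≡ 1.
  α_i^2 mod 11 = [9, 1, 5, 4, 4].
  S_2 = Σ v_i α_i^2 r_i = 7·9·1 + 4·1·10 + 10·5·0 + 9·4·6 + 3·4·4 = 367 ≡ 4.
  S = (3, 1, 4) ≠ 0, so r is not a codeword (an error is present).
Step 3: locate the error. For a single error e at position i, S_ℓ = v_i·e·α_i^ℓ, so α_err = S_1/S_0.
  S_0^{−1} = 3^{−1} = 4 (mod 11), so α_err = 1·4 = 4 ≡ 4 = α_3. Error position i = 3.
  Consistency check: S_2/S_1 = 4·1 = 4 ≡ 4 = α_err ✓ (single-error assumption holds).
Step 4: error magnitude e = S_0/v_3 = S_0·∏_{j≠3}(α_3 − α_j) = 3·10 = 30 ≡ 8 (mod 11).
Step 5: correct position 3: c_3 = r_3 − e = 0 − 8 ≡ 3 (mod 11). Hence c = [1, 10, 3, 6, 4].
  Check: interpolating c through the α_i gives m(x) = 5 + 5·x (degree < 2) with m(α_i) = c_i for every i, so c is indeed a codeword.


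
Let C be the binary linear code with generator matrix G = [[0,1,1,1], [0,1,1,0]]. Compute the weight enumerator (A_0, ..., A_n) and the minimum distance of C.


Weight distribution: A_0 = 1, A_1 = 1, A_2 = 1, A_3 = 1. Minimum distance d = 1.

Enumerate all 2^2 = 4 messages m ∈ F_2^2.
For each, compute codeword c = mG in F_2^4, then tally its weight.
  m = 00 → c = 0000, weight = 0.
  m = 10 → c = 0111, weight = 3.
  m = 01 → c = 0110, weight = 2.
  m = 11 → c = 0001, weight = 1.
Tally weights:
  weight 0: 1 codewords.
  weight 1: 1 codewords.
  weight 2: 1 codewords.
  weight 3: 1 codewords.
Minimum distance d = smallest w > 0 with A_w > 0 = 1.
Sanity: Σ A_w = 4 = 2^2 = 4 ✓.


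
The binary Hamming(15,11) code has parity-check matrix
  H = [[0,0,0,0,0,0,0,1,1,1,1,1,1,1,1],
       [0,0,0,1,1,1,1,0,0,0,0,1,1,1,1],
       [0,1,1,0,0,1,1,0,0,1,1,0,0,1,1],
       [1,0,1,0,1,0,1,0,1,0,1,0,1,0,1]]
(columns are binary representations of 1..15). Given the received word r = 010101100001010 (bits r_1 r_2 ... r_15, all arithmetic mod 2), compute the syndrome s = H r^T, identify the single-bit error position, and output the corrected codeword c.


s = (0, 1, 0, 1)^T, error position = 5, corrected codeword c = 010111100001010

Compute s = H r^T mod 2 one row at a time:
  s_1 = 0 + 0 + 0 + 0 + 1 + 0 + 1 + 0 = 2 ≡ 0 (mod 2).
  s_2 = 1 + 0 + 1 + 1 + 1 + 0 + 1 + 0 = 5 ≡ 1 (mod 2).
  s_3 = 1 + 0 + 1 + 1 + 0 + 0 + 1 + 0 = 4 ≡ 0 (mod 2).
  s_4 = 0 + 0 + 0 + 1 + 0 + 0 + 0 + 0 = 1 ≡ 1 (mod 2).
s = (0, 1, 0, 1)^T — this equals column 5 of H (binary 0101), so error is at position 5.
Correct: flip bit 5 of r = 010101100001010 to get c = 010111100001010.


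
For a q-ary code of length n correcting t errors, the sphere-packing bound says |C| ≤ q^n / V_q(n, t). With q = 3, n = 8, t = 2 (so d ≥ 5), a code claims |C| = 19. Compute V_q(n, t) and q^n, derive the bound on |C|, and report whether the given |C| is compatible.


V_q(n, t) = 129, q^n = 6561, Hamming bound = 50, |C| = 19 ≤ bound (satisfied).

Step 1: Compute V_q(n, t) = Σ_{j=0}^2 C(n, j) (q−1)^j.
  j = 0: C(8,0)·(2)^0 = 1·1 = 1.
  j = 1: C(8,1)·(2)^1 = 8·2 = 16.
  j = 2: C(8,2)·(2)^2 = 28·4 = 112.
  V_q(n, t) = 1 + 16 + 112 = 129.
Step 2: q^n = 3^8 = 6561.
Step 3: Hamming bound ⌊q^n / V_q(n,t)⌋ = ⌊6561/129⌋ = 50.
Step 4: Compare |C| = 19 to 50: satisfied.
The claimed |C| lies below the Hamming bound.


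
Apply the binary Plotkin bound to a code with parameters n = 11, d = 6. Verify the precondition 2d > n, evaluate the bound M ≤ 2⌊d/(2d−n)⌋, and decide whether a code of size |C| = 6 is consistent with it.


Plotkin bound M ≤ 12; given |C| = 6 ≤ bound (satisfied).

Check applicability: 2d = 12, n = 11.
2d − n = 1 > 0, so Plotkin applies.
Compute d/(2d−n) = 6/1 ≈ 6.0000.
⌊d/(2d−n)⌋ = 6.
Plotkin bound: M ≤ 2·6 = 12.
Given |C| = 6, check: satisfied.
This |C| is below the Plotkin bound.


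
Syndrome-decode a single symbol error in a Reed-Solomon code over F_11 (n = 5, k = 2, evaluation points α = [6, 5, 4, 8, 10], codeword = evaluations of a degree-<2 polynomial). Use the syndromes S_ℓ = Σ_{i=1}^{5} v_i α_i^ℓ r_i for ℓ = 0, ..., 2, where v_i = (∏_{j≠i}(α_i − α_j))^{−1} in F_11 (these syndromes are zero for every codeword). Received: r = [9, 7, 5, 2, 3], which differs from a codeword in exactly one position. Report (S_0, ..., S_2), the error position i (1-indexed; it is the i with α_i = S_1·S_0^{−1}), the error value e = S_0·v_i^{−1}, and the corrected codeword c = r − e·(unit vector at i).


S = (7, 4, 7), error at position 5, error magnitude e = 8, c = [9, 7, 5, 2, 6].

Step 1: column multipliers v_i = (∏_{j≠i}(α_i − α_j))^{−1} mod 11.
  i = 1 (α = 6): (6−5)(6−4)(6−8)(6−10) = 1·2·(−2)·(−4) = 16 ≡ 5, so v_1 = 5^{−1} = 9 (mod 11).
  i = 2 (α = 5): (5−6)(5−4)(5−8)(5−10) = (−1)·1·(−3)·(−5) = −15 ≡ 7, so v_2 = 7^{−1} = 8 (mod 11).
  i = 3 (α = 4): (4−6)(4−5)(4−8)(4−10) = (−2)·(−1)·(−4)·(−6) = 48 ≡ 4, so v_3 = 4^{−1} = 3 (mod 11).
  i = 4 (α = 8): (8−6)(8−5)(8−4)(8−10) = 2·3·4·(−2) = −48 ≡ 7, so v_4 = 7^{−1} = 8 (mod 11).
  i = 5 (α = 10): (10−6)(10−5)(10−4)(10−8) = 4·5·6·2 = 240 ≡ 9, so v_5 = 9^{−1} = 5 (mod 11).
  v = [9, 8, 3, 8, 5].
Step 2: syndromes of r = [9, 7, 5, 2, 3] (all sums mod 11).
  S_0 = Σ v_i r_i = 9·9 + 8·7 + 3·5 + 8·2 + 5·3 = 183 ≡ 7.
  S_1 = Σ v_i α_i r_i = 9·6·9 + 8·5·7 + 3·4·5 + 8·8·2 + 5·10·3 = 1104 ≡ 4.
  α_i^2 mod 11 = [3, 3, 5, 9, 1].
  S_2 = Σ v_i α_i^2 r_i = 9·3·9 + 8·3·7 + 3·5·5 + 8·9·2 + 5·1·3 = 645 ≡ 7.
  S = (7, 4, 7) ≠ 0, so r is not a codeword (an error is present).
Step 3: locate the error. For a single error e at position i, S_ℓ = v_i·e·α_i^ℓ, so α_err = S_1/S_0.
  S_0^{−1} = 7^{−1} = 8 (mod 11), so α_err = 4·8 = 32 ≡ 10 = α_5. Error position i = 5.
  Consistency check: S_2/S_1 = 7·3 = 21 ≡ 10 = α_err ✓ (single-error assumption holds).
Step 4: error magnitude e = S_0/v_5 = S_0·∏_{j≠5}(α_5 − α_j) = 7·9 = 63 ≡ 8 (mod 11).
Step 5: correct position 5: c_5 = r_5 − e = 3 − 8 ≡ 6 (mod 11). Hence c = [9, 7, 5, 2, 6].
  Check: interpolating c through the α_i gives m(x) = 8 + 2·x (degree < 2) with m(α_i) = c_i for every i, so c is indeed a codeword.


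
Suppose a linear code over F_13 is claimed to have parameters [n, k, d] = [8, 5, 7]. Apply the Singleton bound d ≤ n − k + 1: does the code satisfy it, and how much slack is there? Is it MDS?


Singleton RHS = n − k + 1 = 4, slack = -3, bound violated (no such code; not MDS).

Singleton bound: d ≤ n − k + 1.
Here n = 8, k = 5, so n − k + 1 = 4.
Given d = 7, check d ≤ 4: NO.
Slack = (n − k + 1) − d = -3.
The slack is negative: d = 7 exceeds n − k + 1 = 4 by 3, so the Singleton bound is violated and no linear [8, 5, 7]_13 code can exist. In particular it is not MDS (MDS requires d = n − k + 1 exactly).
Description: the claimed parameters are [8, 5, 7]_13; such a code would be impossible (violates the Singleton bound).


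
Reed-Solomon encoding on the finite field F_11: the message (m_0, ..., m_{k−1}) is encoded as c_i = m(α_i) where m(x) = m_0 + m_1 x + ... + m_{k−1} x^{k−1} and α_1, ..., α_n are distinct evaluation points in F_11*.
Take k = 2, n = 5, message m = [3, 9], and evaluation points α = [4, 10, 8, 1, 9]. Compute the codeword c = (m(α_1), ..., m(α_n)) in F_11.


c = [6, 5, 9, 1, 7]

Message polynomial: m(x) = 3 + 9·x (mod 11).
For each evaluation point α_i, compute m(α_i) mod 11:
  α_1 = 4: Horner steps 9 → 6, so m(4) = 6.
  α_2 = 10: Horner steps 9 → 5, so m(10) = 5.
  α_3 = 8: Horner steps 9 → 9, so m(8) = 9.
  α_4 = 1: Horner steps 9 → 1, so m(1) = 1.
  α_5 = 9: Horner steps 9 → 7, so m(9) = 7.
Codeword c = [6, 5, 9, 1, 7] ∈ F_11^5.


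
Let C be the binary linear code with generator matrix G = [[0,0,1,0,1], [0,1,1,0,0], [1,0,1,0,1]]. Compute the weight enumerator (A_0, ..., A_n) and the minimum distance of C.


Weight distribution: A_0 = 1, A_1 = 1, A_2 = 3, A_3 = 3. Minimum distance d = 1.

Enumerate all 2^3 = 8 messages m ∈ F_2^3.
For each, compute codeword c = mG in F_2^5, then tally its weight.
  m = 000 → c = 00000, weight = 0.
  m = 100 → c = 00101, weight = 2.
  m = 010 → c = 01100, weight = 2.
  m = 110 → c = 01001, weight = 2.
  m = 001 → c = 10101, weight = 3.
  m = 101 → c = 10000, weight = 1.
  m = 011 → c = 11001, weight = 3.
  m = 111 → c = 11100, weight = 3.
Tally weights:
  weight 0: 1 codewords.
  weight 1: 1 codewords.
  weight 2: 3 codewords.
  weight 3: 3 codewords.
Minimum distance d = smallest w > 0 with A_w > 0 = 1.
Sanity: Σ A_w = 8 = 2^3 = 8 ✓.


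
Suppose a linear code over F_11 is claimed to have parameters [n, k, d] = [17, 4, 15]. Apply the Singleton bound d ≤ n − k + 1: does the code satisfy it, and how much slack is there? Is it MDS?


Singleton RHS = n − k + 1 = 14, slack = -1, bound violated (no such code; not MDS).

Singleton bound: d ≤ n − k + 1.
Here n = 17, k = 4, so n − k + 1 = 14.
Given d = 15, check d ≤ 14: NO.
Slack = (n − k + 1) − d = -1.
The slack is negative: d = 15 exceeds n − k + 1 = 14 by 1, so the Singleton bound is violated and no linear [17, 4, 15]_11 code can exist. In particular it is not MDS (MDS requires d = n − k + 1 exactly).
Description: the claimed parameters are [17, 4, 15]_11; such a code would be impossible (violates the Singleton bound).


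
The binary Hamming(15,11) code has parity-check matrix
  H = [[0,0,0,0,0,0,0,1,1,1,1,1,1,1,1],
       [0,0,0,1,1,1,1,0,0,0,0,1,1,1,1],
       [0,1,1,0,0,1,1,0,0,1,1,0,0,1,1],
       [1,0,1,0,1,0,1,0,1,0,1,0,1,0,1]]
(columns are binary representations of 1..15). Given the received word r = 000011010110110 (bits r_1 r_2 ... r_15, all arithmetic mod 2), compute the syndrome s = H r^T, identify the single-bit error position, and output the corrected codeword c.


s = (1, 0, 0, 1)^T, error position = 9, corrected codeword c = 000011011110110

Compute s = H r^T mod 2 one row at a time:
  s_1 = 1 + 0 + 1 + 1 + 0 + 1 + 1 + 0 = 5 ≡ 1 (mod 2).
  s_2 = 0 + 1 + 1 + 0 + 0 + 1 + 1 + 0 = 4 ≡ 0 (mod 2).
  s_3 = 0 + 0 + 1 + 0 + 1 + 1 + 1 + 0 = 4 ≡ 0 (mod 2).
  s_4 = 0 + 0 + 1 + 0 + 0 + 1 + 1 + 0 = 3 ≡ 1 (mod 2).
s = (1, 0, 0, 1)^T — this equals column 9 of H (binary 1001), so error is at position 9.
Correct: flip bit 9 of r = 000011010110110 to get c = 000011011110110.


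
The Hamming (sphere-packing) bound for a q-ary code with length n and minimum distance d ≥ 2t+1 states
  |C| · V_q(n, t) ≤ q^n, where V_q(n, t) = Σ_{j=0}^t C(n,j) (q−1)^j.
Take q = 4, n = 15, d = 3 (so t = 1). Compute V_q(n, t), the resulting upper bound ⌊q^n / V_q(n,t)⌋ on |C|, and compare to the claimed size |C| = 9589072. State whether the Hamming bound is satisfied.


V_q(n, t) = 46, q^n = 1073741824, Hamming bound = 23342213, |C| = 9589072 ≤ bound (satisfied).

Step 1: Compute V_q(n, t) = Σ_{j=0}^1 C(n, j) (q−1)^j.
  j = 0: C(15,0)·(3)^0 = 1·1 = 1.
  j = 1: C(15,1)·(3)^1 = 15·3 = 45.
  V_q(n, t) = 1 + 45 = 46.
Step 2: q^n = 4^15 = 1073741824.
Step 3: Hamming bound ⌊q^n / V_q(n,t)⌋ = ⌊1073741824/46⌋ = 23342213.
Step 4: Compare |C| = 9589072 to 23342213: satisfied.
The claimed |C| lies below the Hamming bound.


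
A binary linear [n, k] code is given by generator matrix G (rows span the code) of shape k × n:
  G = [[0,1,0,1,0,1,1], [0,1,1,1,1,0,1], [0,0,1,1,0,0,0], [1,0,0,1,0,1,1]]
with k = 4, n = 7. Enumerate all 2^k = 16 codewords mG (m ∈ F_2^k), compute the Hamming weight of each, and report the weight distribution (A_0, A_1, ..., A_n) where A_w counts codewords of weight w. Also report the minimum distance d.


Weight distribution: A_0 = 1, A_2 = 2, A_3 = 4, A_4 = 5, A_5 = 4. Minimum distance d = 2.

Enumerate all 2^4 = 16 messages m ∈ F_2^4.
For each, compute codeword c = mG in F_2^7, then tally its weight.
  m = 0000 → c = 0000000, weight = 0.
  m = 1000 → c = 0101011, weight = 4.
  m = 0100 → c = 0111101, weight = 5.
  m = 1100 → c = 0010110, weight = 3.
  m = 0010 → c = 0011000, weight = 2.
  m = 1010 → c = 0110011, weight = 4.
  m = 0110 → c = 0100101, weight = 3.
  m = 1110 → c = 0001110, weight = 3.
  m = 0001 → c = 1001011, weight = 4.
  m = 1001 → c = 1100000, weight = 2.
  m = 0101 → c = 1110110, weight = 5.
  m = 1101 → c = 1011101, weight = 5.
  m = 0011 → c = 1010011, weight = 4.
  m = 1011 → c = 1111000, weight = 4.
  m = 0111 → c = 1101110, weight = 5.
  m = 1111 → c = 1000101, weight = 3.
Tally weights:
  weight 0: 1 codewords.
  weight 2: 2 codewords.
  weight 3: 4 codewords.
  weight 4: 5 codewords.
  weight 5: 4 codewords.
Minimum distance d = smallest w > 0 with A_w > 0 = 2.
Sanity: Σ A_w = 16 = 2^4 = 16 ✓.


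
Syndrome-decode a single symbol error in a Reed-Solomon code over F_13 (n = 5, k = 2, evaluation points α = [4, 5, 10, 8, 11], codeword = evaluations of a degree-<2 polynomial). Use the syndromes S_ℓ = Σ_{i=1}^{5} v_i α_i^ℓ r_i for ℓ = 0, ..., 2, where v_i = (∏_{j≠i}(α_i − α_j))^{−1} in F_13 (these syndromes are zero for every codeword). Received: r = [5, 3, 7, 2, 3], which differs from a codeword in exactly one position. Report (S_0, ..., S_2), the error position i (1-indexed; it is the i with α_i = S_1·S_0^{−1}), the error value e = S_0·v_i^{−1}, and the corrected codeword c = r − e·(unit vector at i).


S = (2, 10, 11), error at position 2, error magnitude e = 2, c = [5, 1, 7, 2, 3].

Step 1: column multipliers v_i = (∏_{j≠i}(α_i − α_j))^{−1} mod 13.
  i = 1 (α = 4): (4−5)(4−10)(4−8)(4−11) = (−1)·(−6)·(−4)·(−7) = 168 ≡ 12, so v_1 = 12^{−1} = 12 (mod 13).
  i = 2 (α = 5): (5−4)(5−10)(5−8)(5−11) = 1·(−5)·(−3)·(−6) = −90 ≡ 1, so v_2 = 1^{−1} = 1 (mod 13).
  i = 3 (α = 10): (10−4)(10−5)(10−8)(10−11) = 6·5·2·(−1) = −60 ≡ 5, so v_3 = 5^{−1} = 8 (mod 13).
  i = 4 (α = 8): (8−4)(8−5)(8−10)(8−11) = 4·3·(−2)·(−3) = 72 ≡ 7, so v_4 = 7^{−1} = 2 (mod 13).
  i = 5 (α = 11): (11−4)(11−5)(11−10)(11−8) = 7·6·1·3 = 126 ≡ 9, so v_5 = 9^{−1} = 3 (mod 13).
  v = [12, 1, 8, 2, 3].
Step 2: syndromes of r = [5, 3, 7, 2, 3] (all sums mod 13).
  S_0 = Σ v_i r_i = 12·5 + 1·3 + 8·7 + 2·2 + 3·3 = 132 ≡ 2.
  S_1 = Σ v_i α_i r_i = 12·4·5 + 1·5·3 + 8·10·7 + 2·8·2 + 3·11·3 = 946 ≡ 10.
  α_i^2 mod 13 = [3, 12, 9, 12, 4].
  S_2 = Σ v_i α_i^2 r_i = 12·3·5 + 1·12·3 + 8·9·7 + 2·12·2 + 3·4·3 = 804 ≡ 11.
  S = (2, 10, 11) ≠ 0, so r is not a codeword (an error is present).
Step 3: locate the error. For a single error e at position i, S_ℓ = v_i·e·α_i^ℓ, so α_err = S_1/S_0.
  S_0^{−1} = 2^{−1} = 7 (mod 13), so α_err = 10·7 = 70 ≡ 5 = α_2. Error position i = 2.
  Consistency check: S_2/S_1 = 11·4 = 44 ≡ 5 = α_err ✓ (single-error assumption holds).
Step 4: error magnitude e = S_0/v_2 = S_0·∏_{j≠2}(α_2 − α_j) = 2·1 = 2 ≡ 2 (mod 13).
Step 5: correct position 2: c_2 = r_2 − e = 3 − 2 ≡ 1 (mod 13). Hence c = [5, 1, 7, 2, 3].
  Check: interpolating c through the α_i gives m(x) = 8 + 9·x (degree < 2) with m(α_i) = c_i for every i, so c is indeed a codeword.


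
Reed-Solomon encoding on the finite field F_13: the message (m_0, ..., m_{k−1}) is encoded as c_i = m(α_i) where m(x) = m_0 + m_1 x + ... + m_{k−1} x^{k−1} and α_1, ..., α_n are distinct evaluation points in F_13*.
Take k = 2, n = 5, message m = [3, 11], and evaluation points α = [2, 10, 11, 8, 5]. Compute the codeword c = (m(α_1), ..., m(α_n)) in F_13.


c = [12, 9, 7, 0, 6]

Message polynomial: m(x) = 3 + 11·x (mod 13).
For each evaluation point α_i, compute m(α_i) mod 13:
  α_1 = 2: Horner steps 11 → 12, so m(2) = 12.
  α_2 = 10: Horner steps 11 → 9, so m(10) = 9.
  α_3 = 11: Horner steps 11 → 7, so m(11) = 7.
  α_4 = 8: Horner steps 11 → 0, so m(8) = 0.
  α_5 = 5: Horner steps 11 → 6, so m(5) = 6.
Codeword c = [12, 9, 7, 0, 6] ∈ F_13^5.


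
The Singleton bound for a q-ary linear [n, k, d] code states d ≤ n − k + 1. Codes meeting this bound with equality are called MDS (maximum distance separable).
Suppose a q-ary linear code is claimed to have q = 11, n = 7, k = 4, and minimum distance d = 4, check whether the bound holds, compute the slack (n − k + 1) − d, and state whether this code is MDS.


Singleton RHS = n − k + 1 = 4, slack = 0, bound satisfied, MDS.

Singleton bound: d ≤ n − k + 1.
Here n = 7, k = 4, so n − k + 1 = 4.
Given d = 4, check d ≤ 4: YES.
Slack = (n − k + 1) − d = 0.
The code is MDS (slack = 0).
Description: the claimed parameters are [7, 4, 4]_11; such a code would be MDS (meets Singleton bound).


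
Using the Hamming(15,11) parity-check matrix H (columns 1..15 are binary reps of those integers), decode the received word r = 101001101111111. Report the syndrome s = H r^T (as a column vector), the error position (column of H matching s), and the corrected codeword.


s = (1, 0, 1, 1)^T, error position = 11, corrected codeword c = 101001101101111

Compute s = H r^T mod 2 one row at a time:
  s_1 = 0 + 1 + 1 + 1 + 1 + 1 + 1 + 1 = 7 ≡ 1 (mod 2).
  s_2 = 0 + 0 + 1 + 1 + 1 + 1 + 1 + 1 = 6 ≡ 0 (mod 2).
  s_3 = 0 + 1 + 1 + 1 + 1 + 1 + 1 + 1 = 7 ≡ 1 (mod 2).
  s_4 = 1 + 1 + 0 + 1 + 1 + 1 + 1 + 1 = 7 ≡ 1 (mod 2).
s = (1, 0, 1, 1)^T — this equals column 11 of H (binary 1011), so error is at position 11.
Correct: flip bit 11 of r = 101001101111111 to get c = 101001101101111.


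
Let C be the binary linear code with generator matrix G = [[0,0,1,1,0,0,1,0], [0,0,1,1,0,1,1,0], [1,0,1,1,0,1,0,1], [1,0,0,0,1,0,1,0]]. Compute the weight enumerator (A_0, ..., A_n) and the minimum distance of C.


Weight distribution: A_0 = 1, A_1 = 1, A_2 = 1, A_3 = 4, A_4 = 5, A_5 = 3, A_6 = 1. Minimum distance d = 1.

Enumerate all 2^4 = 16 messages m ∈ F_2^4.
For each, compute codeword c = mG in F_2^8, then tally its weight.
  m = 0000 → c = 00000000, weight = 0.
  m = 1000 → c = 00110010, weight = 3.
  m = 0100 → c = 00110110, weight = 4.
  m = 1100 → c = 00000100, weight = 1.
  m = 0010 → c = 10110101, weight = 5.
  m = 1010 → c = 10000111, weight = 4.
  m = 0110 → c = 10000011, weight = 3.
  m = 1110 → c = 10110001, weight = 4.
  m = 0001 → c = 10001010, weight = 3.
  m = 1001 → c = 10111000, weight = 4.
  m = 0101 → c = 10111100, weight = 5.
  m = 1101 → c = 10001110, weight = 4.
  m = 0011 → c = 00111111, weight = 6.
  m = 1011 → c = 00001101, weight = 3.
  m = 0111 → c = 00001001, weight = 2.
  m = 1111 → c = 00111011, weight = 5.
Tally weights:
  weight 0: 1 codewords.
  weight 1: 1 codewords.
  weight 2: 1 codewords.
  weight 3: 4 codewords.
  weight 4: 5 codewords.
  weight 5: 3 codewords.
  weight 6: 1 codewords.
Minimum distance d = smallest w > 0 with A_w > 0 = 1.
Sanity: Σ A_w = 16 = 2^4 = 16 ✓.


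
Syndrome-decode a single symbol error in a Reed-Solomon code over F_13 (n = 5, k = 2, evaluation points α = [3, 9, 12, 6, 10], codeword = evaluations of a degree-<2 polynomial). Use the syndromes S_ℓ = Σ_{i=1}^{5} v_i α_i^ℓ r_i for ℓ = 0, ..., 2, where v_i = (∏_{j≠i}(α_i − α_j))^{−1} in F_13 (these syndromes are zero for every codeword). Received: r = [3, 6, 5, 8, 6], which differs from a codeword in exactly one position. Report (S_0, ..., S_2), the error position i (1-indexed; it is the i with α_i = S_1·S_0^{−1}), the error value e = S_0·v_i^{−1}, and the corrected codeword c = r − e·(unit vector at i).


S = (3, 1, 9), error at position 2, error magnitude e = 6, c = [3, 0, 5, 8, 6].

Step 1: column multipliers v_i = (∏_{j≠i}(α_i − α_j))^{−1} mod 13.
  i = 1 (α = 3): (3−9)(3−12)(3−6)(3−10) = (−6)·(−9)·(−3)·(−7) = 1134 ≡ 3, so v_1 = 3^{−1} = 9 (mod 13).
  i = 2 (α = 9): (9−3)(9−12)(9−6)(9−10) = 6·(−3)·3·(−1) = 54 ≡ 2, so v_2 = 2^{−1} = 7 (mod 13).
  i = 3 (α = 12): (12−3)(12−9)(12−6)(12−10) = 9·3·6·2 = 324 ≡ 12, so v_3 = 12^{−1} = 12 (mod 13).
  i = 4 (α = 6): (6−3)(6−9)(6−12)(6−10) = 3·(−3)·(−6)·(−4) = −216 ≡ 5, so v_4 = 5^{−1} = 8 (mod 13).
  i = 5 (α = 10): (10−3)(10−9)(10−12)(10−6) = 7·1·(−2)·4 = −56 ≡ 9, so v_5 = 9^{−1} = 3 (mod 13).
  v = [9, 7, 12, 8, 3].
Step 2: syndromes of r = [3, 6, 5, 8, 6] (all sums mod 13).
  S_0 = Σ v_i r_i = 9·3 + 7·6 + 12·5 + 8·8 + 3·6 = 211 ≡ 3.
  S_1 = Σ v_i α_i r_i = 9·3·3 + 7·9·6 + 12·12·5 + 8·6·8 + 3·10·6 = 1743 ≡ 1.
  α_i^2 mod 13 = [9, 3, 1, 10, 9].
  S_2 = Σ v_i α_i^2 r_i = 9·9·3 + 7·3·6 + 12·1·5 + 8·10·8 + 3·9·6 = 1231 ≡ 9.
  S = (3, 1, 9) ≠ 0, so r is not a codeword (an error is present).
Step 3: locate the error. For a single error e at position i, S_ℓ = v_i·e·α_i^ℓ, so α_err = S_1/S_0.
  S_0^{−1} = 3^{−1} = 9 (mod 13), so α_err = 1·9 = 9 ≡ 9 = α_2. Error position i = 2.
  Consistency check: S_2/S_1 = 9·1 = 9 ≡ 9 = α_err ✓ (single-error assumption holds).
Step 4: error magnitude e = S_0/v_2 = S_0·∏_{j≠2}(α_2 − α_j) = 3·2 = 6 ≡ 6 (mod 13).
Step 5: correct position 2: c_2 = r_2 − e = 6 − 6 ≡ 0 (mod 13). Hence c = [3, 0, 5, 8, 6].
  Check: interpolating c through the α_i gives m(x) = 11 + 6·x (degree < 2) with m(α_i) = c_i for every i, so c is indeed a codeword.


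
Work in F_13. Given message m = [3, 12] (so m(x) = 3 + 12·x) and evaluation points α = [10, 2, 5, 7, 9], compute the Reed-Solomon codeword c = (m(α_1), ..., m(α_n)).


c = [6, 1, 11, 9, 7]

Message polynomial: m(x) = 3 + 12·x (mod 13).
For each evaluation point α_i, compute m(α_i) mod 13:
  α_1 = 10: Horner steps 12 → 6, so m(10) = 6.
  α_2 = 2: Horner steps 12 → 1, so m(2) = 1.
  α_3 = 5: Horner steps 12 → 11, so m(5) = 11.
  α_4 = 7: Horner steps 12 → 9, so m(7) = 9.
  α_5 = 9: Horner steps 12 → 7, so m(9) = 7.
Codeword c = [6, 1, 11, 9, 7] ∈ F_13^5.


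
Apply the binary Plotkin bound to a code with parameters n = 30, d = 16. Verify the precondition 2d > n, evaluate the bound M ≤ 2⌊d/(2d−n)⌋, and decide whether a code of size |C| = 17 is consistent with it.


Plotkin bound M ≤ 16; given |C| = 17 > bound (violated).

Check applicability: 2d = 32, n = 30.
2d − n = 2 > 0, so Plotkin applies.
Compute d/(2d−n) = 16/2 ≈ 8.0000.
⌊d/(2d−n)⌋ = 8.
Plotkin bound: M ≤ 2·8 = 16.
Given |C| = 17, check: VIOLATED.
This |C| is above the Plotkin bound, so no binary code with n = 30, d = 16 and 17 codewords exists.


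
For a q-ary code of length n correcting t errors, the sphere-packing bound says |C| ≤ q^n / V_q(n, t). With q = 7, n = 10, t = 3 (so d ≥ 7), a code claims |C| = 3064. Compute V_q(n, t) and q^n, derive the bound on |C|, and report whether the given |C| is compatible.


V_q(n, t) = 27601, q^n = 282475249, Hamming bound = 10234, |C| = 3064 ≤ bound (satisfied).

Step 1: Compute V_q(n, t) = Σ_{j=0}^3 C(n, j) (q−1)^j.
  j = 0: C(10,0)·(6)^0 = 1·1 = 1.
  j = 1: C(10,1)·(6)^1 = 10·6 = 60.
  j = 2: C(10,2)·(6)^2 = 45·36 = 1620.
  j = 3: C(10,3)·(6)^3 = 120·216 = 25920.
  V_q(n, t) = 1 + 60 + 1620 + 25920 = 27601.
Step 2: q^n = 7^10 = 282475249.
Step 3: Hamming bound ⌊q^n / V_q(n,t)⌋ = ⌊282475249/27601⌋ = 10234.
Step 4: Compare |C| = 3064 to 10234: satisfied.
The claimed |C| lies below the Hamming bound.


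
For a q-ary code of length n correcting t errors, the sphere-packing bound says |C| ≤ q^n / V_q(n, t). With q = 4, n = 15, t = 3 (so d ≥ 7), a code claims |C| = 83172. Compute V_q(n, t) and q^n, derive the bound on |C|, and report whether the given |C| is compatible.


V_q(n, t) = 13276, q^n = 1073741824, Hamming bound = 80878, |C| = 83172 > bound (violated).

Step 1: Compute V_q(n, t) = Σ_{j=0}^3 C(n, j) (q−1)^j.
  j = 0: C(15,0)·(3)^0 = 1·1 = 1.
  j = 1: C(15,1)·(3)^1 = 15·3 = 45.
  j = 2: C(15,2)·(3)^2 = 105·9 = 945.
  j = 3: C(15,3)·(3)^3 = 455·27 = 12285.
  V_q(n, t) = 1 + 45 + 945 + 12285 = 13276.
Step 2: q^n = 4^15 = 1073741824.
Step 3: Hamming bound ⌊q^n / V_q(n,t)⌋ = ⌊1073741824/13276⌋ = 80878.
Step 4: Compare |C| = 83172 to 80878: violated.
The claimed |C| lies above the Hamming bound, so no 4-ary code of length 15 with d ≥ 7 can have 83172 codewords.


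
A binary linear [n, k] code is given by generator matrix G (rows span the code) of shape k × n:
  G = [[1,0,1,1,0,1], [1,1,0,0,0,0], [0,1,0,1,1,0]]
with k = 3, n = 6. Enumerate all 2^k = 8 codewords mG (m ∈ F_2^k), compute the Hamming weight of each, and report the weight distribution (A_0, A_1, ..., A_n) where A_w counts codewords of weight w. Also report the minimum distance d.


Weight distribution: A_0 = 1, A_2 = 1, A_3 = 3, A_4 = 2, A_5 = 1. Minimum distance d = 2.

Enumerate all 2^3 = 8 messages m ∈ F_2^3.
For each, compute codeword c = mG in F_2^6, then tally its weight.
  m = 000 → c = 000000, weight = 0.
  m = 100 → c = 101101, weight = 4.
  m = 010 → c = 110000, weight = 2.
  m = 110 → c = 011101, weight = 4.
  m = 001 → c = 010110, weight = 3.
  m = 101 → c = 111011, weight = 5.
  m = 011 → c = 100110, weight = 3.
  m = 111 → c = 001011, weight = 3.
Tally weights:
  weight 0: 1 codewords.
  weight 2: 1 codewords.
  weight 3: 3 codewords.
  weight 4: 2 codewords.
  weight 5: 1 codewords.
Minimum distance d = smallest w > 0 with A_w > 0 = 2.
Sanity: Σ A_w = 8 = 2^3 = 8 ✓.


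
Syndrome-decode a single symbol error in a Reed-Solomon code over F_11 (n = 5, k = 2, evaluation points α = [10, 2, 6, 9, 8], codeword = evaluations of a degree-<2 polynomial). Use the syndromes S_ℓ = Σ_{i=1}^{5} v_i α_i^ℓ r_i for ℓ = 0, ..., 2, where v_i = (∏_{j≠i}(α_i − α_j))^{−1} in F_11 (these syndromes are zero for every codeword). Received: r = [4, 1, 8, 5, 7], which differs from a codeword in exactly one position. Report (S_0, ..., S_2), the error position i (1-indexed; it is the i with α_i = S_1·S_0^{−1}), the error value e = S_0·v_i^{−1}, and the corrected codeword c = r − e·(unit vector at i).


S = (6, 4, 10), error at position 5, error magnitude e = 1, c = [4, 1, 8, 5, 6].

Step 1: column multipliers v_i = (∏_{j≠i}(α_i − α_j))^{−1} mod 11.
  i = 1 (α = 10): (10−2)(10−6)(10−9)(10−8) = 8·4·1·2 = 64 ≡ 9, so v_1 = 9^{−1} = 5 (mod 11).
  i = 2 (α = 2): (2−10)(2−6)(2−9)(2−8) = (−8)·(−4)·(−7)·(−6) = 1344 ≡ 2, so v_2 = 2^{−1} = 6 (mod 11).
  i = 3 (α = 6): (6−10)(6−2)(6−9)(6−8) = (−4)·4·(−3)·(−2) = −96 ≡ 3, so v_3 = 3^{−1} = 4 (mod 11).
  i = 4 (α = 9): (9−10)(9−2)(9−6)(9−8) = (−1)·7·3·1 = −21 ≡ 1, so v_4 = 1^{−1} = 1 (mod 11).
  i = 5 (α = 8): (8−10)(8−2)(8−6)(8−9) = (−2)·6·2·(−1) = 24 ≡ 2, so v_5 = 2^{−1} = 6 (mod 11).
  v = [5, 6, 4, 1, 6].
Step 2: syndromes of r = [4, 1, 8, 5, 7] (all sums mod 11).
  S_0 = Σ v_i r_i = 5·4 + 6·1 + 4·8 + 1·5 + 6·7 = 105 ≡ 6.
  S_1 = Σ v_i α_i r_i = 5·10·4 + 6·2·1 + 4·6·8 + 1·9·5 + 6·8·7 = 785 ≡ 4.
  α_i^2 mod 11 = [1, 4, 3, 4, 9].
  S_2 = Σ v_i α_i^2 r_i = 5·1·4 + 6·4·1 + 4·3·8 + 1·4·5 + 6·9·7 = 538 ≡ 10.
  S = (6, 4, 10) ≠ 0, so r is not a codeword (an error is present).
Step 3: locate the error. For a single error e at position i, S_ℓ = v_i·e·α_i^ℓ, so α_err = S_1/S_0.
  S_0^{−1} = 6^{−1} = 2 (mod 11), so α_err = 4·2 = 8 ≡ 8 = α_5. Error position i = 5.
  Consistency check: S_2/S_1 = 10·3 = 30 ≡ 8 = α_err ✓ (single-error assumption holds).
Step 4: error magnitude e = S_0/v_5 = S_0·∏_{j≠5}(α_5 − α_j) = 6·2 = 12 ≡ 1 (mod 11).
Step 5: correct position 5: c_5 = r_5 − e = 7 − 1 ≡ 6 (mod 11). Hence c = [4, 1, 8, 5, 6].
  Check: interpolating c through the α_i gives m(x) = 3 + 10·x (degree < 2) with m(α_i) = c_i for every i, so c is indeed a codeword.


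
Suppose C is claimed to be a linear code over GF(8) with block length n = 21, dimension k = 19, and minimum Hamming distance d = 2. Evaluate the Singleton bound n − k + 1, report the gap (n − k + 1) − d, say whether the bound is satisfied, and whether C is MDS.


Singleton RHS = n − k + 1 = 3, slack = 1, bound satisfied, not MDS.

Singleton bound: d ≤ n − k + 1.
Here n = 21, k = 19, so n − k + 1 = 3.
Given d = 2, check d ≤ 3: YES.
Slack = (n − k + 1) − d = 1.
The code is NOT MDS (slack = 1 > 0).
Description: the claimed parameters are [21, 19, 2]_8; such a code would be non-MDS.


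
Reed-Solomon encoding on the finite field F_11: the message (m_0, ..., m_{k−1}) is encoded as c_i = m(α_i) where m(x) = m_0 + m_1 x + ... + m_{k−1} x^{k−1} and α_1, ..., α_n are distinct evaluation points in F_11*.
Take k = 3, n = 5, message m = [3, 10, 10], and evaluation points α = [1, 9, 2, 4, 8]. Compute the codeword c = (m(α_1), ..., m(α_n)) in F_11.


c = [1, 1, 8, 5, 8]

Message polynomial: m(x) = 3 + 10·x + 10·x^2 (mod 11).
For each evaluation point α_i, compute m(α_i) mod 11:
  α_1 = 1: Horner steps 10 → 9 → 1, so m(1) = 1.
  α_2 = 9: Horner steps 10 → 1 → 1, so m(9) = 1.
  α_3 = 2: Horner steps 10 → 8 → 8, so m(2) = 8.
  α_4 = 4: Horner steps 10 → 6 → 5, so m(4) = 5.
  α_5 = 8: Horner steps 10 → 2 → 8, so m(8) = 8.
Codeword c = [1, 1, 8, 5, 8] ∈ F_11^5.


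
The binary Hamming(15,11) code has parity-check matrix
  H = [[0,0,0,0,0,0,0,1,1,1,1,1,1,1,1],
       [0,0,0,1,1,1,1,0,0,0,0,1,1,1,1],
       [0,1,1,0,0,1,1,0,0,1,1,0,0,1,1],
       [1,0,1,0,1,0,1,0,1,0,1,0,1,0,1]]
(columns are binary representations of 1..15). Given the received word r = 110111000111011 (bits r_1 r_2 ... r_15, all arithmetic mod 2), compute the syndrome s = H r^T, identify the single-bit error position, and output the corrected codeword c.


s = (1, 0, 0, 0)^T, error position = 8, corrected codeword c = 110111010111011

Compute s = H r^T mod 2 one row at a time:
  s_1 = 0 + 0 + 1 + 1 + 1 + 0 + 1 + 1 = 5 ≡ 1 (mod 2).
  s_2 = 1 + 1 + 1 + 0 + 1 + 0 + 1 + 1 = 6 ≡ 0 (mod 2).
  s_3 = 1 + 0 + 1 + 0 + 1 + 1 + 1 + 1 = 6 ≡ 0 (mod 2).
  s_4 = 1 + 0 + 1 + 0 + 0 + 1 + 0 + 1 = 4 ≡ 0 (mod 2).
s = (1, 0, 0, 0)^T — this equals column 8 of H (binary 1000), so error is at position 8.
Correct: flip bit 8 of r = 110111000111011 to get c = 110111010111011.


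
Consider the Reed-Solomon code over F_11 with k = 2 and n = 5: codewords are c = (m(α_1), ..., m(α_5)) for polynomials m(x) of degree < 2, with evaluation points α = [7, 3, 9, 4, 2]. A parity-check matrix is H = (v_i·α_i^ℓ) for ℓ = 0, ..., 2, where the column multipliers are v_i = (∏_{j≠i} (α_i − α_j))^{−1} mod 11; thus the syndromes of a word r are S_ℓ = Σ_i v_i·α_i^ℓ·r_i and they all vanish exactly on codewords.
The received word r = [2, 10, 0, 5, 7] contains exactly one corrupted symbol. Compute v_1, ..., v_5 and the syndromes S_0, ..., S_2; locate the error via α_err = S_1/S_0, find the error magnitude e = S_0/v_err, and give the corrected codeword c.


S = (9, 5, 4), error at position 2, error magnitude e = 4, c = [2, 6, 0, 5, 7].

Step 1: column multipliers v_i = (∏_{j≠i}(α_i − α_j))^{−1} mod 11.
  i = 1 (α = 7): (7−3)(7−9)(7−4)(7−2) = 4·(−2)·3·5 = −120 ≡ 1, so v_1 = 1^{−1} = 1 (mod 11).
  i = 2 (α = 3): (3−7)(3−9)(3−4)(3−2) = (−4)·(−6)·(−1)·1 = −24 ≡ 9, so v_2 = 9^{−1} = 5 (mod 11).
  i = 3 (α = 9): (9−7)(9−3)(9−4)(9−2) = 2·6·5·7 = 420 ≡ 2, so v_3 = 2^{−1} = 6 (mod 11).
  i = 4 (α = 4): (4−7)(4−3)(4−9)(4−2) = (−3)·1·(−5)·2 = 30 ≡ 8, so v_4 = 8^{−1} = 7 (mod 11).
  i = 5 (α = 2): (2−7)(2−3)(2−9)(2−4) = (−5)·(−1)·(−7)·(−2) = 70 ≡ 4, so v_5 = 4^{−1} = 3 (mod 11).
  v = [1, 5, 6, 7, 3].
Step 2: syndromes of r = [2, 10, 0, 5, 7] (all sums mod 11).
  S_0 = Σ v_i r_i = 1·2 + 5·10 + 6·0 + 7·5 + 3·7 = 108 ≡ 9.
  S_1 = Σ v_i α_i r_i = 1·7·2 + 5·3·10 + 6·9·0 + 7·4·5 + 3·2·7 = 346 ≡ 5.
  α_i^2 mod 11 = [5, 9, 4, 5, 4].
  S_2 = Σ v_i α_i^2 r_i = 1·5·2 + 5·9·10 + 6·4·0 + 7·5·5 + 3·4·7 = 719 ≡ 4.
  S = (9, 5, 4) ≠ 0, so r is not a codeword (an error is present).
Step 3: locate the error. For a single error e at position i, S_ℓ = v_i·e·α_i^ℓ, so α_err = S_1/S_0.
  S_0^{−1} = 9^{−1} = 5 (mod 11), so α_err = 5·5 = 25 ≡ 3 = α_2. Error position i = 2.
  Consistency check: S_2/S_1 = 4·9 = 36 ≡ 3 = α_err ✓ (single-error assumption holds).
Step 4: error magnitude e = S_0/v_2 = S_0·∏_{j≠2}(α_2 − α_j) = 9·9 = 81 ≡ 4 (mod 11).
Step 5: correct position 2: c_2 = r_2 − e = 10 − 4 ≡ 6 (mod 11). Hence c = [2, 6, 0, 5, 7].
  Check: interpolating c through the α_i gives m(x) = 9 + 10·x (degree < 2) with m(α_i) = c_i for every i, so c is indeed a codeword.


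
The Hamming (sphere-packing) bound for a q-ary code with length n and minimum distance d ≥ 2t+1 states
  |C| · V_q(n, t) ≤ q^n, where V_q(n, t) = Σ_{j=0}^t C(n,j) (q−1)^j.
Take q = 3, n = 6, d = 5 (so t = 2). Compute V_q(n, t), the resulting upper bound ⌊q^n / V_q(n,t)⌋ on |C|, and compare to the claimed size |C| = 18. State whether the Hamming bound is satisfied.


V_q(n, t) = 73, q^n = 729, Hamming bound = 9, |C| = 18 > bound (violated).

Step 1: Compute V_q(n, t) = Σ_{j=0}^2 C(n, j) (q−1)^j.
  j = 0: C(6,0)·(2)^0 = 1·1 = 1.
  j = 1: C(6,1)·(2)^1 = 6·2 = 12.
  j = 2: C(6,2)·(2)^2 = 15·4 = 60.
  V_q(n, t) = 1 + 12 + 60 = 73.
Step 2: q^n = 3^6 = 729.
Step 3: Hamming bound ⌊q^n / V_q(n,t)⌋ = ⌊729/73⌋ = 9.
Step 4: Compare |C| = 18 to 9: violated.
The claimed |C| lies above the Hamming bound, so no 3-ary code of length 6 with d ≥ 5 can have 18 codewords.


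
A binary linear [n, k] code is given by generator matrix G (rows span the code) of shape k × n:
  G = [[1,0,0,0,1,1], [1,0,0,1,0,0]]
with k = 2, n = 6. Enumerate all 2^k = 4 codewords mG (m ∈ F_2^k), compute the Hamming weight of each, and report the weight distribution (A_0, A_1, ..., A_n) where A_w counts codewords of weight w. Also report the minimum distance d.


Weight distribution: A_0 = 1, A_2 = 1, A_3 = 2. Minimum distance d = 2.

Enumerate all 2^2 = 4 messages m ∈ F_2^2.
For each, compute codeword c = mG in F_2^6, then tally its weight.
  m = 00 → c = 000000, weight = 0.
  m = 10 → c = 100011, weight = 3.
  m = 01 → c = 100100, weight = 2.
  m = 11 → c = 000111, weight = 3.
Tally weights:
  weight 0: 1 codewords.
  weight 2: 1 codewords.
  weight 3: 2 codewords.
Minimum distance d = smallest w > 0 with A_w > 0 = 2.
Sanity: Σ A_w = 4 = 2^2 = 4 ✓.


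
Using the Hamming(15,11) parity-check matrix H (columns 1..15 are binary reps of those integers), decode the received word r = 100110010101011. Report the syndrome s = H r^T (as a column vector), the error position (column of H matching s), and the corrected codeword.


s = (1, 1, 1, 1)^T, error position = 15, corrected codeword c = 100110010101010

Compute s = H r^T mod 2 one row at a time:
  s_1 = 1 + 0 + 1 + 0 + 1 + 0 + 1 + 1 = 5 ≡ 1 (mod 2).
  s_2 = 1 + 1 + 0 + 0 + 1 + 0 + 1 + 1 = 5 ≡ 1 (mod 2).
  s_3 = 0 + 0 + 0 + 0 + 1 + 0 + 1 + 1 = 3 ≡ 1 (mod 2).
  s_4 = 1 + 0 + 1 + 0 + 0 + 0 + 0 + 1 = 3 ≡ 1 (mod 2).
s = (1, 1, 1, 1)^T — this equals column 15 of H (binary 1111), so error is at position 15.
Correct: flip bit 15 of r = 100110010101011 to get c = 100110010101010.


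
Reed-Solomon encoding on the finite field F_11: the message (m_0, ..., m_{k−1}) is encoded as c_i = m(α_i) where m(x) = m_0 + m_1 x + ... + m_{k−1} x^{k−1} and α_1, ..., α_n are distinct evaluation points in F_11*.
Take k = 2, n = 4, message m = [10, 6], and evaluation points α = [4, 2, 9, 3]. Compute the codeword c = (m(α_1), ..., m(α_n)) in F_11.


c = [1, 0, 9, 6]

Message polynomial: m(x) = 10 + 6·x (mod 11).
For each evaluation point α_i, compute m(α_i) mod 11:
  α_1 = 4: Horner steps 6 → 1, so m(4) = 1.
  α_2 = 2: Horner steps 6 → 0, so m(2) = 0.
  α_3 = 9: Horner steps 6 → 9, so m(9) = 9.
  α_4 = 3: Horner steps 6 → 6, so m(3) = 6.
Codeword c = [1, 0, 9, 6] ∈ F_11^4.


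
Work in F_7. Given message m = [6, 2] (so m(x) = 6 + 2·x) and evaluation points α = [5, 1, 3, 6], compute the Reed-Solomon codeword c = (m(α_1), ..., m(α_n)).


c = [2, 1, 5, 4]

Message polynomial: m(x) = 6 + 2·x (mod 7).
For each evaluation point α_i, compute m(α_i) mod 7:
  α_1 = 5: Horner steps 2 → 2, so m(5) = 2.
  α_2 = 1: Horner steps 2 → 1, so m(1) = 1.
  α_3 = 3: Horner steps 2 → 5, so m(3) = 5.
  α_4 = 6: Horner steps 2 → 4, so m(6) = 4.
Codeword c = [2, 1, 5, 4] ∈ F_7^4.


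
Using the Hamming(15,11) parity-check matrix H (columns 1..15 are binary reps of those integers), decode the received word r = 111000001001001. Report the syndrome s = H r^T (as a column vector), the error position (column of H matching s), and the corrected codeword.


s = (1, 0, 1, 0)^T, error position = 10, corrected codeword c = 111000001101001

Compute s = H r^T mod 2 one row at a time:
  s_1 = 0 + 1 + 0 + 0 + 1 + 0 + 0 + 1 = 3 ≡ 1 (mod 2).
  s_2 = 0 + 0 + 0 + 0 + 1 + 0 + 0 + 1 = 2 ≡ 0 (mod 2).
  s_3 = 1 + 1 + 0 + 0 + 0 + 0 + 0 + 1 = 3 ≡ 1 (mod 2).
  s_4 = 1 + 1 + 0 + 0 + 1 + 0 + 0 + 1 = 4 ≡ 0 (mod 2).
s = (1, 0, 1, 0)^T — this equals column 10 of H (binary 1010), so error is at position 10.
Correct: flip bit 10 of r = 111000001001001 to get c = 111000001101001.
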